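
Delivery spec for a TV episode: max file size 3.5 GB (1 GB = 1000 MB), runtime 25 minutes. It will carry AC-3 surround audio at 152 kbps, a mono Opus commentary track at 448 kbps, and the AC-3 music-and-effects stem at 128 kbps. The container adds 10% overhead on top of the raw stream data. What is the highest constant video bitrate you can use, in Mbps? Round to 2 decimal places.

16.24 Mbps

Budget: 3.5 GB = 28000.0 Mb.
Stream payload after overhead: 28000.0 / 1.10 = 25454.5 Mb.
25 min = 1500 s
Total bitrate budget: 25454.5 Mb / 1500 s = 16.970 Mbps.
Audio total: 152 + 448 + 128 = 728 kbps = 0.728 Mbps.
Video: 16.970 − 0.728 = 16.242 Mbps.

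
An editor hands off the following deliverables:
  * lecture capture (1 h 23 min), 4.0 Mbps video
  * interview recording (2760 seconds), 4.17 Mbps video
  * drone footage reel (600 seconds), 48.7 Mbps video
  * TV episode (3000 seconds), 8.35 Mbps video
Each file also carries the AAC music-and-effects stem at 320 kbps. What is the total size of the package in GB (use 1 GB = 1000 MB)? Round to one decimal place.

11.2 GB

Audio: 320 kbps = 0.320 Mbps.
lecture capture: 4.320 Mbps × 4980 s = 21513.6 Mb
interview recording: 4.490 Mbps × 2760 s = 12392.4 Mb
drone footage reel: 49.020 Mbps × 600 s = 29412.0 Mb
TV episode: 8.670 Mbps × 3000 s = 26010.0 Mb
Total: 89328.0 Mb = 11166.0 MB.
= 11.17 GB.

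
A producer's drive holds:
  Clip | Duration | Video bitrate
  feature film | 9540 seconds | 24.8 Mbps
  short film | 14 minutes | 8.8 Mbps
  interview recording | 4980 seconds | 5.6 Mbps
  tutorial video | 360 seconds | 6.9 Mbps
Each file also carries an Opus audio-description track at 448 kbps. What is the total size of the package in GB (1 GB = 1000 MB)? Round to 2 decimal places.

35.17 GB

Audio: 448 kbps = 0.448 Mbps.
feature film: 25.248 Mbps × 9540 s = 240865.9 Mb
short film: 9.248 Mbps × 840 s = 7768.3 Mb
interview recording: 6.048 Mbps × 4980 s = 30119.0 Mb
tutorial video: 7.348 Mbps × 360 s = 2645.3 Mb
Total: 281398.6 Mb = 35174.8 MB.
= 35.17 GB.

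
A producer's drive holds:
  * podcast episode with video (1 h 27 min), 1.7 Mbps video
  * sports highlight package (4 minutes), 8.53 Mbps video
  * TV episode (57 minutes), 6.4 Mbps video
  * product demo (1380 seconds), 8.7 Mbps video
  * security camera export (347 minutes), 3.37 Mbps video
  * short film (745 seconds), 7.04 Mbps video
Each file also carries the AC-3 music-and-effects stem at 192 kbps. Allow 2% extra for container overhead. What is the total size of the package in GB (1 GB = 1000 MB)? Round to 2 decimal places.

16.11 GB

Audio: 192 kbps = 0.192 Mbps.
podcast episode with video: 1.892 Mbps × 5220 s × 1.02 = 10073.8 Mb
sports highlight package: 8.722 Mbps × 240 s × 1.02 = 2135.1 Mb
TV episode: 6.592 Mbps × 3420 s × 1.02 = 22995.5 Mb
product demo: 8.892 Mbps × 1380 s × 1.02 = 12516.4 Mb
security camera export: 3.562 Mbps × 20820 s × 1.02 = 75644.1 Mb
short film: 7.232 Mbps × 745 s × 1.02 = 5495.6 Mb
Total: 128860.5 Mb = 16107.6 MB.
= 16.11 GB.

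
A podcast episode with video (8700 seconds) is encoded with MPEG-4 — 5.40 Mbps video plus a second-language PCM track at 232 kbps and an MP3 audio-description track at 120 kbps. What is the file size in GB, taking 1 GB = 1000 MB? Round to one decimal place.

Audio total: 232 + 120 = 352 kbps = 0.352 Mbps.
Total bitrate: 5.40 + 0.352 = 5.752 Mbps.
Stream data: 5.752 Mbps × 8700 s = 50042.4 Mb.
50,042 Mb ÷ 8 = 6,255 MB → 6.255 GB.

6.3 GB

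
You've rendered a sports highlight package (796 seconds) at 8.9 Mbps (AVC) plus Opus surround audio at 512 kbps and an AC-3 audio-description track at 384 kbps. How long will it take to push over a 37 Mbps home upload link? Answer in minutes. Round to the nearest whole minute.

Audio total: 512 + 384 = 896 kbps = 0.896 Mbps.
Total bitrate: 9.796 Mbps.
File: 9.796 Mbps × 796 s = 7797.6 Mb.
At 37 Mbps: 7797.6 / 37 = 210.7 s ≈ 3.51 minutes.

4 minutes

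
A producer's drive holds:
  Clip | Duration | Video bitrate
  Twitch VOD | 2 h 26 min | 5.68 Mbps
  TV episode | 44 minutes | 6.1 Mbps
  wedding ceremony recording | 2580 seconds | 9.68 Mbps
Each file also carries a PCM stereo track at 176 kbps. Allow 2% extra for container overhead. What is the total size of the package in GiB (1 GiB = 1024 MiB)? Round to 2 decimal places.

Audio: 176 kbps = 0.176 Mbps.
Twitch VOD: 5.856 Mbps × 8760 s × 1.02 = 52324.5 Mb
TV episode: 6.276 Mbps × 2640 s × 1.02 = 16900.0 Mb
wedding ceremony recording: 9.856 Mbps × 2580 s × 1.02 = 25937.0 Mb
Total: 95161.6 Mb = 11895.2 MB.
= 11.08 GiB.

11.08 GiB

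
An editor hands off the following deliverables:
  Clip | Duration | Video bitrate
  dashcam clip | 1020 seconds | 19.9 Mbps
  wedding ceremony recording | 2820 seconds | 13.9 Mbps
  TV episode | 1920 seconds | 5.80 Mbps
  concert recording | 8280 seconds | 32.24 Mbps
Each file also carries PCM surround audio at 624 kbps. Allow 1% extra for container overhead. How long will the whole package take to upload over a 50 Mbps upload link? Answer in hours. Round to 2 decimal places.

1.94 hours

Audio: 624 kbps = 0.624 Mbps.
dashcam clip: 20.524 Mbps × 1020 s × 1.01 = 21143.8 Mb
wedding ceremony recording: 14.524 Mbps × 2820 s × 1.01 = 41367.3 Mb
TV episode: 6.424 Mbps × 1920 s × 1.01 = 12457.4 Mb
concert recording: 32.864 Mbps × 8280 s × 1.01 = 274835.1 Mb
Total: 349803.6 Mb = 43725.4 MB.
At 50 Mbps: 349803.6 / 50 = 6996 s ≈ 1.94 hours.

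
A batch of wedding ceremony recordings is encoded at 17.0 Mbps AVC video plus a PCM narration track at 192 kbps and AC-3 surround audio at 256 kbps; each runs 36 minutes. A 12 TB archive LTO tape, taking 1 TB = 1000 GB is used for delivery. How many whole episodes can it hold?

36 min = 2160 s
Audio total: 192 + 256 = 448 kbps = 0.448 Mbps.
Total bitrate: 17.448 Mbps.
Per item: 17.448 Mbps × 2160 s = 37,688 Mb = 4,711 MB.
Capacity: 12 TB = 96,000,000 Mb; 2547.25 items → 2547 complete.

2547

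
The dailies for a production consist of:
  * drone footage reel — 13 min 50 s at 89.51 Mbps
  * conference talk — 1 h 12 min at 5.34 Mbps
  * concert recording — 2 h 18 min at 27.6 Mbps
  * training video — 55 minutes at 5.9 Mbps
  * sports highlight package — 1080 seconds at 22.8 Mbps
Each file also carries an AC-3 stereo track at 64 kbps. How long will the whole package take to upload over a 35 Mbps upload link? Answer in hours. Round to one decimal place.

Audio: 64 kbps = 0.064 Mbps.
drone footage reel: 89.574 Mbps × 830 s = 74346.4 Mb
conference talk: 5.404 Mbps × 4320 s = 23345.3 Mb
concert recording: 27.664 Mbps × 8280 s = 229057.9 Mb
training video: 5.964 Mbps × 3300 s = 19681.2 Mb
sports highlight package: 22.864 Mbps × 1080 s = 24693.1 Mb
Total: 371123.9 Mb = 46390.5 MB.
At 35 Mbps: 371123.9 / 35 = 10604 s ≈ 2.95 hours.

2.9 hours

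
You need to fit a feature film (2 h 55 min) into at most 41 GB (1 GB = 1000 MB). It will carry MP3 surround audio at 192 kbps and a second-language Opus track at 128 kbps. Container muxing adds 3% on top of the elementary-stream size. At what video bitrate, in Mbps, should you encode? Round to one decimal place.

Budget: 41 GB = 328000.0 Mb.
Stream payload after overhead: 328000.0 / 1.03 = 318446.6 Mb.
2 h 55 min = 175 min = 10500 s
Total bitrate budget: 318446.6 Mb / 10500 s = 30.328 Mbps.
Audio total: 192 + 128 = 320 kbps = 0.320 Mbps.
Video: 30.328 − 0.320 = 30.008 Mbps.

30.0 Mbps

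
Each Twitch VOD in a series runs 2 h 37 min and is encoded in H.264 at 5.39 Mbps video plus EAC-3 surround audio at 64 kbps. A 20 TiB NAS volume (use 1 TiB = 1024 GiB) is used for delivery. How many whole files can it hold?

2 h 37 min = 157 min = 9420 s
Audio: 64 kbps = 0.064 Mbps.
Total bitrate: 5.454 Mbps.
Per item: 5.454 Mbps × 9420 s = 51,377 Mb = 6,422 MB.
Capacity: 20 TiB = 175,921,860 Mb; 3424.16 items → 3424 complete.

3424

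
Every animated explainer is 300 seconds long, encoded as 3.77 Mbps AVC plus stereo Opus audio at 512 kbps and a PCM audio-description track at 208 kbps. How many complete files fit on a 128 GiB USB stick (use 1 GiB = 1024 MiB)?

Audio total: 512 + 208 = 720 kbps = 0.720 Mbps.
Total bitrate: 4.490 Mbps.
Per item: 4.490 Mbps × 300 s = 1,347 Mb = 168.4 MB.
Capacity: 128 GiB = 1,099,512 Mb; 816.27 items → 816 complete.

816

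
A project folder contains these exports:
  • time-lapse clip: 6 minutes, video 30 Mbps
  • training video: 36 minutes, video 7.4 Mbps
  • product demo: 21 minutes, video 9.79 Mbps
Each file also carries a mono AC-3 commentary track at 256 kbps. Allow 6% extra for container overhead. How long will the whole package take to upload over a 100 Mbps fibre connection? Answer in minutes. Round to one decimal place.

Audio: 256 kbps = 0.256 Mbps.
time-lapse clip: 30.256 Mbps × 360 s × 1.06 = 11545.7 Mb
training video: 7.656 Mbps × 2160 s × 1.06 = 17529.2 Mb
product demo: 10.046 Mbps × 1260 s × 1.06 = 13417.4 Mb
Total: 42492.3 Mb = 5311.5 MB.
At 100 Mbps: 42492.3 / 100 = 425 s ≈ 7.08 minutes.

7.1 minutes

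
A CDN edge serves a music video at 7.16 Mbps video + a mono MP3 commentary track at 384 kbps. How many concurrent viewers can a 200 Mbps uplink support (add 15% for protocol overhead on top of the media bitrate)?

Audio: 384 kbps = 0.384 Mbps.
Per-viewer media rate: 7.544 Mbps.
On the wire with 15% overhead: 8.676 Mbps.
200 Mbps = 200.0 Mbps; 200.0 / 8.676 = 23.05 → 23 viewers.

23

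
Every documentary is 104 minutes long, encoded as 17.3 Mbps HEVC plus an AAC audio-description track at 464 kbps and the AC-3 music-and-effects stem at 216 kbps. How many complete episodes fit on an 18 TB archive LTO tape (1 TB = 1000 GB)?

104 min = 6240 s
Audio total: 464 + 216 = 680 kbps = 0.680 Mbps.
Total bitrate: 17.980 Mbps.
Per item: 17.980 Mbps × 6240 s = 112,195 Mb = 14,024 MB.
Capacity: 18 TB = 144,000,000 Mb; 1283.48 items → 1283 complete.

1283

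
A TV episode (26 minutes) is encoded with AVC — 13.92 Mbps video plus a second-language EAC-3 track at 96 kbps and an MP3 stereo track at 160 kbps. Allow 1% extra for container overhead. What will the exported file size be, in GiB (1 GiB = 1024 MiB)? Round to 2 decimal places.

26 min = 1560 s
Audio total: 96 + 160 = 256 kbps = 0.256 Mbps.
Total bitrate: 13.92 + 0.256 = 14.176 Mbps.
Stream data: 14.176 Mbps × 1560 s = 22114.6 Mb.
With 1% container overhead: ×1.01.
22,336 Mb = 2,791,963,200 bytes ÷ 1,073,741,824 = 2.600 GiB.

2.60 GiB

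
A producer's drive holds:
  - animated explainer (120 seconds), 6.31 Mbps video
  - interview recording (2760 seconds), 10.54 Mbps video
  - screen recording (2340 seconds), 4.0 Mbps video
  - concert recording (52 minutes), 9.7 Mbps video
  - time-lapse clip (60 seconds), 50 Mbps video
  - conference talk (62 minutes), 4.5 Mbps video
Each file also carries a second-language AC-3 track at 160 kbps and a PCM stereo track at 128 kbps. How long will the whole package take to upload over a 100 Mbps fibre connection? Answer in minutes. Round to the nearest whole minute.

15 minutes

Audio total: 160 + 128 = 288 kbps = 0.288 Mbps.
animated explainer: 6.598 Mbps × 120 s = 791.8 Mb
interview recording: 10.828 Mbps × 2760 s = 29885.3 Mb
screen recording: 4.288 Mbps × 2340 s = 10033.9 Mb
concert recording: 9.988 Mbps × 3120 s = 31162.6 Mb
time-lapse clip: 50.288 Mbps × 60 s = 3017.3 Mb
conference talk: 4.788 Mbps × 3720 s = 17811.4 Mb
Total: 92702.2 Mb = 11587.8 MB.
At 100 Mbps: 92702.2 / 100 = 927 s ≈ 15.5 minutes.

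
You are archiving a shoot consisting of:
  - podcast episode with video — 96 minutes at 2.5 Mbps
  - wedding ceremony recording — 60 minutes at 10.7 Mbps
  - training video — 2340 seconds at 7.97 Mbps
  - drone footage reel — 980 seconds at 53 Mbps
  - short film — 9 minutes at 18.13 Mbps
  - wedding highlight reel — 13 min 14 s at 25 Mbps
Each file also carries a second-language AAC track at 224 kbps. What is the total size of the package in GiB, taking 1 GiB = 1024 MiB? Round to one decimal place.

18.2 GiB

Audio: 224 kbps = 0.224 Mbps.
podcast episode with video: 2.724 Mbps × 5760 s = 15690.2 Mb
wedding ceremony recording: 10.924 Mbps × 3600 s = 39326.4 Mb
training video: 8.194 Mbps × 2340 s = 19174.0 Mb
drone footage reel: 53.224 Mbps × 980 s = 52159.5 Mb
short film: 18.354 Mbps × 540 s = 9911.2 Mb
wedding highlight reel: 25.224 Mbps × 794 s = 20027.9 Mb
Total: 156289.1 Mb = 19536.1 MB.
= 18.19 GiB.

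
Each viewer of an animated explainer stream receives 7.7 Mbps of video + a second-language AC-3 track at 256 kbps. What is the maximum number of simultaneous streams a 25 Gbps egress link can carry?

3142

Audio: 256 kbps = 0.256 Mbps.
Per-viewer media rate: 7.956 Mbps.
25 Gbps = 25,000 Mbps; 25,000 / 7.956 = 3142.28 → 3142 viewers.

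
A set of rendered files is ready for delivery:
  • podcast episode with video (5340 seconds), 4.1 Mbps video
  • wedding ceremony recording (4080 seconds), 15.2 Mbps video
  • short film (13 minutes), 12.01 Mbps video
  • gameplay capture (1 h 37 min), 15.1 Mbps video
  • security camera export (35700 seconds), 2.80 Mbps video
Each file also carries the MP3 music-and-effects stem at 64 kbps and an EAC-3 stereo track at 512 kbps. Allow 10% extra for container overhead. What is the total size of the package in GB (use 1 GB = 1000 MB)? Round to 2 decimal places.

Audio total: 64 + 512 = 576 kbps = 0.576 Mbps.
podcast episode with video: 4.676 Mbps × 5340 s × 1.10 = 27466.8 Mb
wedding ceremony recording: 15.776 Mbps × 4080 s × 1.10 = 70802.7 Mb
short film: 12.586 Mbps × 780 s × 1.10 = 10798.8 Mb
gameplay capture: 15.676 Mbps × 5820 s × 1.10 = 100357.8 Mb
security camera export: 3.376 Mbps × 35700 s × 1.10 = 132575.5 Mb
Total: 342001.6 Mb = 42750.2 MB.
= 42.75 GB.

42.75 GB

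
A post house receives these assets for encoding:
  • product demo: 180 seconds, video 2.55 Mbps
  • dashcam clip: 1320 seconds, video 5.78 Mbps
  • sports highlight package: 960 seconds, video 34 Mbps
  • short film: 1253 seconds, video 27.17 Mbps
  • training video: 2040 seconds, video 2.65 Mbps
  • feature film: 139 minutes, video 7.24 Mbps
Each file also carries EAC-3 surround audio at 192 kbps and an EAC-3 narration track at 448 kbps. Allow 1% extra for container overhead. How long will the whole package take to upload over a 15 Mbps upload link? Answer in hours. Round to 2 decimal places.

2.80 hours

Audio total: 192 + 448 = 640 kbps = 0.640 Mbps.
product demo: 3.190 Mbps × 180 s × 1.01 = 579.9 Mb
dashcam clip: 6.420 Mbps × 1320 s × 1.01 = 8559.1 Mb
sports highlight package: 34.640 Mbps × 960 s × 1.01 = 33586.9 Mb
short film: 27.810 Mbps × 1253 s × 1.01 = 35194.4 Mb
training video: 3.290 Mbps × 2040 s × 1.01 = 6778.7 Mb
feature film: 7.880 Mbps × 8340 s × 1.01 = 66376.4 Mb
Total: 151075.5 Mb = 18884.4 MB.
At 15 Mbps: 151075.5 / 15 = 10072 s ≈ 2.8 hours.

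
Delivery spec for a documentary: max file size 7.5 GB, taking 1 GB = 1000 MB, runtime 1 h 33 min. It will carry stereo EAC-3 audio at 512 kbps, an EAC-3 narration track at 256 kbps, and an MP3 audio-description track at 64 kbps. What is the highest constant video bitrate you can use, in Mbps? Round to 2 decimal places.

9.92 Mbps

Budget: 7.5 GB = 60000.0 Mb.
1 h 33 min = 93 min = 5580 s
Total bitrate budget: 60000.0 Mb / 5580 s = 10.753 Mbps.
Audio total: 512 + 256 + 64 = 832 kbps = 0.832 Mbps.
Video: 10.753 − 0.832 = 9.921 Mbps.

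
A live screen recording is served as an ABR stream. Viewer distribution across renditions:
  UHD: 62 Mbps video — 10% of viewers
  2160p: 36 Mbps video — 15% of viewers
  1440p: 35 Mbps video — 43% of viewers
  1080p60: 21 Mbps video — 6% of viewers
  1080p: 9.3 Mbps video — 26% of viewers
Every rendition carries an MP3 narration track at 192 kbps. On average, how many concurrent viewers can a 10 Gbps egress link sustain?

Audio: 192 kbps = 0.192 Mbps.
Average per-viewer bitrate: 0.10×62.192 + 0.15×36.192 + 0.43×35.192 + 0.06×21.192 + 0.26×9.492 = 30.520 Mbps.
10 Gbps = 10,000 Mbps; 10,000 / 30.520 = 327.65 → 327.

327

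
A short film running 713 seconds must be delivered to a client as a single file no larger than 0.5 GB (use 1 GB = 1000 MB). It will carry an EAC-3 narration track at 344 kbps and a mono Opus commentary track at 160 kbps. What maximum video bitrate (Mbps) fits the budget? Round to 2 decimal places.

5.11 Mbps

Budget: 0.5 GB = 4000.0 Mb.
Total bitrate budget: 4000.0 Mb / 713 s = 5.610 Mbps.
Audio total: 344 + 160 = 504 kbps = 0.504 Mbps.
Video: 5.610 − 0.504 = 5.106 Mbps.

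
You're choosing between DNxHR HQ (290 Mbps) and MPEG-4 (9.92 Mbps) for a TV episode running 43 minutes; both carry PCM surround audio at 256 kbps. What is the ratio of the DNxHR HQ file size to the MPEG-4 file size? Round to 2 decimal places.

28.52

43 min = 2580 s
Audio: 256 kbps = 0.256 Mbps.
DNxHR HQ: 290.256 Mbps × 2580 s = 748860.5 Mb = 93.608 GB.
MPEG-4: 10.176 Mbps × 2580 s = 26254.1 Mb = 3.282 GB.
Ratio: 93.608 / 3.282 = 28.524.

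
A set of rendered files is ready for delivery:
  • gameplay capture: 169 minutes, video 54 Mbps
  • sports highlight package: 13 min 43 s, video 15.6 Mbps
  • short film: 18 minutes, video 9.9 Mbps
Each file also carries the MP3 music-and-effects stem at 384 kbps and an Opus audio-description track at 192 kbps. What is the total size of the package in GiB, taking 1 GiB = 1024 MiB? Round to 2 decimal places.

67.29 GiB

Audio total: 384 + 192 = 576 kbps = 0.576 Mbps.
gameplay capture: 54.576 Mbps × 10140 s = 553400.6 Mb
sports highlight package: 16.176 Mbps × 823 s = 13312.8 Mb
short film: 10.476 Mbps × 1080 s = 11314.1 Mb
Total: 578027.6 Mb = 72253.4 MB.
= 67.29 GiB.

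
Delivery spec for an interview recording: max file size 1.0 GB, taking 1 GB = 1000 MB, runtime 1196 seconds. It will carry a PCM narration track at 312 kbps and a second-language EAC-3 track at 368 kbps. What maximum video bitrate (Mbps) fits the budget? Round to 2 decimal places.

6.01 Mbps

Budget: 1.0 GB = 8000.0 Mb.
Total bitrate budget: 8000.0 Mb / 1196 s = 6.689 Mbps.
Audio total: 312 + 368 = 680 kbps = 0.680 Mbps.
Video: 6.689 − 0.680 = 6.009 Mbps.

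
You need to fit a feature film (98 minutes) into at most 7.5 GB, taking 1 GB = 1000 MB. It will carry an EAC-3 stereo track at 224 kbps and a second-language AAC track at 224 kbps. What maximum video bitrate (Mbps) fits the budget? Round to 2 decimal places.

9.76 Mbps

Budget: 7.5 GB = 60000.0 Mb.
98 min = 5880 s
Total bitrate budget: 60000.0 Mb / 5880 s = 10.204 Mbps.
Audio total: 224 + 224 = 448 kbps = 0.448 Mbps.
Video: 10.204 − 0.448 = 9.756 Mbps.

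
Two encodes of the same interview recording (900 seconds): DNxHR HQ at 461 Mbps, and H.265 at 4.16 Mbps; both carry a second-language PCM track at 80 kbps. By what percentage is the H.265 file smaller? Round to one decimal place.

Audio: 80 kbps = 0.080 Mbps.
DNxHR HQ: 461.080 Mbps × 900 s = 414972.0 Mb = 48.309 GiB.
H.265: 4.240 Mbps × 900 s = 3816.0 Mb = 0.444 GiB.
Reduction: (1 − 0.444/48.309) × 100 = 99.08%.

99.1%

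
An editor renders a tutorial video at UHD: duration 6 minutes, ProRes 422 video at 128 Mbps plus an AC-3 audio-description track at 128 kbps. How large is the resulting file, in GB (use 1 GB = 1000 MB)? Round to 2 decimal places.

5.77 GB

6 min = 360 s
Audio: 128 kbps = 0.128 Mbps.
Total bitrate: 128 + 0.128 = 128.128 Mbps.
Stream data: 128.128 Mbps × 360 s = 46126.1 Mb.
46,126 Mb ÷ 8 = 5,766 MB → 5.766 GB.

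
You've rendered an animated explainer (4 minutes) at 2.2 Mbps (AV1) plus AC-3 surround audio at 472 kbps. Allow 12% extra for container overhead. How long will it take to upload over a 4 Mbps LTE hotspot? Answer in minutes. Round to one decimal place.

3.0 minutes

4 min = 240 s
Audio: 472 kbps = 0.472 Mbps.
Total bitrate: 2.672 Mbps.
File: 2.672 Mbps × 240 s = 641.3 Mb.
With 12% container overhead: ×1.12. → 718.2 Mb.
At 4 Mbps: 718.2 / 4 = 179.6 s ≈ 2.99 minutes.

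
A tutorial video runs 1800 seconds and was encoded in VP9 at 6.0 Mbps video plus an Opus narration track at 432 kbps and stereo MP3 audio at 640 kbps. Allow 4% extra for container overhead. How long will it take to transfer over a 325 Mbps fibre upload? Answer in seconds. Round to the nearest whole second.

41 seconds

Audio total: 432 + 640 = 1072 kbps = 1.072 Mbps.
Total bitrate: 7.072 Mbps.
File: 7.072 Mbps × 1800 s = 12729.6 Mb.
With 4% container overhead: ×1.04. → 13238.8 Mb.
At 325 Mbps: 13238.8 / 325 = 40.7 s ≈ 40.7 seconds.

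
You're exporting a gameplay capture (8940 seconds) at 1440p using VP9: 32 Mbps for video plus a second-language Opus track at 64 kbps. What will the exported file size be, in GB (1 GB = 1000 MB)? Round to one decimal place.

Audio: 64 kbps = 0.064 Mbps.
Total bitrate: 32 + 0.064 = 32.064 Mbps.
Stream data: 32.064 Mbps × 8940 s = 286652.2 Mb.
286,652 Mb ÷ 8 = 35,832 MB → 35.83 GB.

35.8 GB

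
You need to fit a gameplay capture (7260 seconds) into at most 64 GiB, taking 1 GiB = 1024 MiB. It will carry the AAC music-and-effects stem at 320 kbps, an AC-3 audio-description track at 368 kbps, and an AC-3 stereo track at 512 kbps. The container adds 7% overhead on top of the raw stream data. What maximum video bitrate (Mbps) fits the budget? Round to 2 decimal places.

Budget: 64 GiB = 549755.8 Mb.
Stream payload after overhead: 549755.8 / 1.07 = 513790.5 Mb.
Total bitrate budget: 513790.5 Mb / 7260 s = 70.770 Mbps.
Audio total: 320 + 368 + 512 = 1200 kbps = 1.200 Mbps.
Video: 70.770 − 1.200 = 69.570 Mbps.

69.57 Mbps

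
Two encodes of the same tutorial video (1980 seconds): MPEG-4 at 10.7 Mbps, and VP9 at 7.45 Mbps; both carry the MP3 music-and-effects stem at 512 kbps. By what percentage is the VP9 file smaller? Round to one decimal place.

Audio: 512 kbps = 0.512 Mbps.
MPEG-4: 11.212 Mbps × 1980 s = 22199.8 Mb = 2.775 GB.
VP9: 7.962 Mbps × 1980 s = 15764.8 Mb = 1.971 GB.
Reduction: (1 − 1.971/2.775) × 100 = 28.99%.

29.0%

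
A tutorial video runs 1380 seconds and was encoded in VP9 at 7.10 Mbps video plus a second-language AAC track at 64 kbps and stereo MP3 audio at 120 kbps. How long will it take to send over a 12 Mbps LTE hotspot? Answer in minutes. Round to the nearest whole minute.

Audio total: 64 + 120 = 184 kbps = 0.184 Mbps.
Total bitrate: 7.284 Mbps.
File: 7.284 Mbps × 1380 s = 10051.9 Mb.
At 12 Mbps: 10051.9 / 12 = 837.7 s ≈ 14 minutes.

14 minutes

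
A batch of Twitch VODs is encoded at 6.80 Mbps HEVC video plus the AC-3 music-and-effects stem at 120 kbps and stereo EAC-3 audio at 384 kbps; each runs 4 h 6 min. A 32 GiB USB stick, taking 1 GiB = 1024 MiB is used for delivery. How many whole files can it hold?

4 h 6 min = 246 min = 14760 s
Audio total: 120 + 384 = 504 kbps = 0.504 Mbps.
Total bitrate: 7.304 Mbps.
Per item: 7.304 Mbps × 14760 s = 107,807 Mb = 13,476 MB.
Capacity: 32 GiB = 274,878 Mb; 2.55 items → 2 complete.

2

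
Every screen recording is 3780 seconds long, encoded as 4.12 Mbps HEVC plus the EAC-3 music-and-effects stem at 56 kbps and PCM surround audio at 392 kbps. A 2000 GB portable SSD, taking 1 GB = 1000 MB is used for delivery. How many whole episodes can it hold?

Audio total: 56 + 392 = 448 kbps = 0.448 Mbps.
Total bitrate: 4.568 Mbps.
Per item: 4.568 Mbps × 3780 s = 17,267 Mb = 2,158 MB.
Capacity: 2000 GB = 16,000,000 Mb; 926.62 items → 926 complete.

926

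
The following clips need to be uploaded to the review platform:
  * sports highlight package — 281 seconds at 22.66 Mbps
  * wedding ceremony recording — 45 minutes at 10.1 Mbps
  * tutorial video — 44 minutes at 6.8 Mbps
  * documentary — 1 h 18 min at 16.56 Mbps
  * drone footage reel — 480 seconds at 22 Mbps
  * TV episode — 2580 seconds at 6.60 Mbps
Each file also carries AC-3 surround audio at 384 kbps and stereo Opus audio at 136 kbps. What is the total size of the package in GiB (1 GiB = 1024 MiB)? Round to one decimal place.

19.0 GiB

Audio total: 384 + 136 = 520 kbps = 0.520 Mbps.
sports highlight package: 23.180 Mbps × 281 s = 6513.6 Mb
wedding ceremony recording: 10.620 Mbps × 2700 s = 28674.0 Mb
tutorial video: 7.320 Mbps × 2640 s = 19324.8 Mb
documentary: 17.080 Mbps × 4680 s = 79934.4 Mb
drone footage reel: 22.520 Mbps × 480 s = 10809.6 Mb
TV episode: 7.120 Mbps × 2580 s = 18369.6 Mb
Total: 163626.0 Mb = 20453.2 MB.
= 19.05 GiB.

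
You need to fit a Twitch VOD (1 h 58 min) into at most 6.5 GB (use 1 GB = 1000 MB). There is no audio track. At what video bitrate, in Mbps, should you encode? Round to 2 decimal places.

7.34 Mbps

Budget: 6.5 GB = 52000.0 Mb.
1 h 58 min = 118 min = 7080 s
Total bitrate budget: 52000.0 Mb / 7080 s = 7.345 Mbps.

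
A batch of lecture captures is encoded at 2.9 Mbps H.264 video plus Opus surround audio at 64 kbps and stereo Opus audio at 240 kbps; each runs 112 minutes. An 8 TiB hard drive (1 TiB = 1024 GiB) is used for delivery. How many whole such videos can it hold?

3268

112 min = 6720 s
Audio total: 64 + 240 = 304 kbps = 0.304 Mbps.
Total bitrate: 3.204 Mbps.
Per item: 3.204 Mbps × 6720 s = 21,531 Mb = 2,691 MB.
Capacity: 8 TiB = 70,368,744 Mb; 3268.27 items → 3268 complete.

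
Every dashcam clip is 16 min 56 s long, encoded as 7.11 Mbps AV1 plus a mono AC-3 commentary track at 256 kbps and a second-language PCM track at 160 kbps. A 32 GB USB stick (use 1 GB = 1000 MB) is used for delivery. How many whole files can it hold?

16 min 56 s = 1016 s
Audio total: 256 + 160 = 416 kbps = 0.416 Mbps.
Total bitrate: 7.526 Mbps.
Per item: 7.526 Mbps × 1016 s = 7,646 Mb = 955.8 MB.
Capacity: 32 GB = 256,000 Mb; 33.48 items → 33 complete.

33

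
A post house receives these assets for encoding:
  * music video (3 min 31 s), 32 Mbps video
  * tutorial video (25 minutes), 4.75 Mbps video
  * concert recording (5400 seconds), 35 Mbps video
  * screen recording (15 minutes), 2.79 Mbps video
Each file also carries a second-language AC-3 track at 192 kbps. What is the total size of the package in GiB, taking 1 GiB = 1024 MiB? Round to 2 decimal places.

24.09 GiB

Audio: 192 kbps = 0.192 Mbps.
music video: 32.192 Mbps × 211 s = 6792.5 Mb
tutorial video: 4.942 Mbps × 1500 s = 7413.0 Mb
concert recording: 35.192 Mbps × 5400 s = 190036.8 Mb
screen recording: 2.982 Mbps × 900 s = 2683.8 Mb
Total: 206926.1 Mb = 25865.8 MB.
= 24.09 GiB.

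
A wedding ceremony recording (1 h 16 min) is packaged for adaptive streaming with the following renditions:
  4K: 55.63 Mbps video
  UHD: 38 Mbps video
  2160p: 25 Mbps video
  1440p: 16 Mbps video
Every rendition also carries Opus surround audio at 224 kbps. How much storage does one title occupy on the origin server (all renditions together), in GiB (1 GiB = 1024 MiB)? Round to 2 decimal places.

71.94 GiB

1 h 16 min = 76 min = 4560 s
Audio: 224 kbps = 0.224 Mbps.
Sum of rendition bitrates: (55.63+0.224) + (38+0.224) + (25+0.224) + (16+0.224) = 135.526 Mbps.
× 4560 s = 617,999 Mb = 77,250 MB = 71.94 GiB.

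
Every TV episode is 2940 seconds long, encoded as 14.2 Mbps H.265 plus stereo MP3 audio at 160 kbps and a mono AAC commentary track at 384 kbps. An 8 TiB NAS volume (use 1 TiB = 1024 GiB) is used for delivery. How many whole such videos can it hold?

Audio total: 160 + 384 = 544 kbps = 0.544 Mbps.
Total bitrate: 14.744 Mbps.
Per item: 14.744 Mbps × 2940 s = 43,347 Mb = 5,418 MB.
Capacity: 8 TiB = 70,368,744 Mb; 1623.37 items → 1623 complete.

1623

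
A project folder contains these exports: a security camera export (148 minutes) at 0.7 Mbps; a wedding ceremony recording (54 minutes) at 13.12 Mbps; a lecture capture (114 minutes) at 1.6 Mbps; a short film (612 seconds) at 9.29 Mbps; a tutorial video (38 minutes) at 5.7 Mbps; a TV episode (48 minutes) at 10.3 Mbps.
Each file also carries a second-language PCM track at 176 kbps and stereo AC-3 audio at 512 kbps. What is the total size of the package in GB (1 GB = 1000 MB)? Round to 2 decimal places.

Audio total: 176 + 512 = 688 kbps = 0.688 Mbps.
security camera export: 1.388 Mbps × 8880 s = 12325.4 Mb
wedding ceremony recording: 13.808 Mbps × 3240 s = 44737.9 Mb
lecture capture: 2.288 Mbps × 6840 s = 15649.9 Mb
short film: 9.978 Mbps × 612 s = 6106.5 Mb
tutorial video: 6.388 Mbps × 2280 s = 14564.6 Mb
TV episode: 10.988 Mbps × 2880 s = 31645.4 Mb
Total: 125029.9 Mb = 15628.7 MB.
= 15.63 GB.

15.63 GB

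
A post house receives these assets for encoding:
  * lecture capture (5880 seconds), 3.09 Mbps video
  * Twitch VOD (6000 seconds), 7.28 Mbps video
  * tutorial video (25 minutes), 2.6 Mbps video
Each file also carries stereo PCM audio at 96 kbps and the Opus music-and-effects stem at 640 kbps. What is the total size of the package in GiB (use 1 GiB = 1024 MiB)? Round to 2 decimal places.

8.80 GiB

Audio total: 96 + 640 = 736 kbps = 0.736 Mbps.
lecture capture: 3.826 Mbps × 5880 s = 22496.9 Mb
Twitch VOD: 8.016 Mbps × 6000 s = 48096.0 Mb
tutorial video: 3.336 Mbps × 1500 s = 5004.0 Mb
Total: 75596.9 Mb = 9449.6 MB.
= 8.801 GiB.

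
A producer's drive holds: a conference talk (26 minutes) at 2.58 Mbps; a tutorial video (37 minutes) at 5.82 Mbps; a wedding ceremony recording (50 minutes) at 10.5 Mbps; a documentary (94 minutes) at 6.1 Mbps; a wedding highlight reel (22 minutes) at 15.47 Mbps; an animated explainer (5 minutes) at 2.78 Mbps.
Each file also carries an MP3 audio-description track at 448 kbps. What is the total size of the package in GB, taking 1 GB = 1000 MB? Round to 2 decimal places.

13.80 GB

Audio: 448 kbps = 0.448 Mbps.
conference talk: 3.028 Mbps × 1560 s = 4723.7 Mb
tutorial video: 6.268 Mbps × 2220 s = 13915.0 Mb
wedding ceremony recording: 10.948 Mbps × 3000 s = 32844.0 Mb
documentary: 6.548 Mbps × 5640 s = 36930.7 Mb
wedding highlight reel: 15.918 Mbps × 1320 s = 21011.8 Mb
animated explainer: 3.228 Mbps × 300 s = 968.4 Mb
Total: 110393.5 Mb = 13799.2 MB.
= 13.80 GB.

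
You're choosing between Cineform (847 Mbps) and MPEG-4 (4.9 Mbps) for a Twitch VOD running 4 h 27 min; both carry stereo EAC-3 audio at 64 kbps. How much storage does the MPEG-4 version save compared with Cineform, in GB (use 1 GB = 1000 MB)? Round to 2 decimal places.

1686.31 GB

4 h 27 min = 267 min = 16020 s
Audio: 64 kbps = 0.064 Mbps.
Cineform: 847.064 Mbps × 16020 s = 13569965.3 Mb = 1696.246 GB.
MPEG-4: 4.964 Mbps × 16020 s = 79523.3 Mb = 9.940 GB.
Saving: 1696.246 − 9.940 = 1686.305 GB.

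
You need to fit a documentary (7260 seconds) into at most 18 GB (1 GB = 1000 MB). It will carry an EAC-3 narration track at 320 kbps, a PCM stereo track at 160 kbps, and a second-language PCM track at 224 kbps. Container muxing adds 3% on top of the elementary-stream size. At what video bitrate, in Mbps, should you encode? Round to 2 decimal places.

18.55 Mbps

Budget: 18 GB = 144000.0 Mb.
Stream payload after overhead: 144000.0 / 1.03 = 139805.8 Mb.
Total bitrate budget: 139805.8 Mb / 7260 s = 19.257 Mbps.
Audio total: 320 + 160 + 224 = 704 kbps = 0.704 Mbps.
Video: 19.257 − 0.704 = 18.553 Mbps.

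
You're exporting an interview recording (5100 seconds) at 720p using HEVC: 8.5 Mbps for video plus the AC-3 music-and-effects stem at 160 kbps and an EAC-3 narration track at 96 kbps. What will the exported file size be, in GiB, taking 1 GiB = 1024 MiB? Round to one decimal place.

5.2 GiB

Audio total: 160 + 96 = 256 kbps = 0.256 Mbps.
Total bitrate: 8.5 + 0.256 = 8.756 Mbps.
Stream data: 8.756 Mbps × 5100 s = 44655.6 Mb.
44,656 Mb = 5,581,950,000 bytes ÷ 1,073,741,824 = 5.199 GiB.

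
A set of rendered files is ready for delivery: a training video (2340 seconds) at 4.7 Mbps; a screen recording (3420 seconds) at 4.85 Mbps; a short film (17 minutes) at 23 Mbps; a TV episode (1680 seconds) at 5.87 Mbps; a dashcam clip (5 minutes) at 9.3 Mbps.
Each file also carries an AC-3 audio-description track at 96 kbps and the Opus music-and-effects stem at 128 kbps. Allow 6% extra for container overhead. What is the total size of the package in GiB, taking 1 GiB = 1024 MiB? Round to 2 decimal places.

8.10 GiB

Audio total: 96 + 128 = 224 kbps = 0.224 Mbps.
training video: 4.924 Mbps × 2340 s × 1.06 = 12213.5 Mb
screen recording: 5.074 Mbps × 3420 s × 1.06 = 18394.3 Mb
short film: 23.224 Mbps × 1020 s × 1.06 = 25109.8 Mb
TV episode: 6.094 Mbps × 1680 s × 1.06 = 10852.2 Mb
dashcam clip: 9.524 Mbps × 300 s × 1.06 = 3028.6 Mb
Total: 69598.4 Mb = 8699.8 MB.
= 8.102 GiB.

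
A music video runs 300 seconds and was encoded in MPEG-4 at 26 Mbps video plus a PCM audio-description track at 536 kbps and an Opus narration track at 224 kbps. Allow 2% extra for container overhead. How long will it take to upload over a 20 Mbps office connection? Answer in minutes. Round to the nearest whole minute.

7 minutes

Audio total: 536 + 224 = 760 kbps = 0.760 Mbps.
Total bitrate: 26.760 Mbps.
File: 26.760 Mbps × 300 s = 8028.0 Mb.
With 2% container overhead: ×1.02. → 8188.6 Mb.
At 20 Mbps: 8188.6 / 20 = 409.4 s ≈ 6.82 minutes.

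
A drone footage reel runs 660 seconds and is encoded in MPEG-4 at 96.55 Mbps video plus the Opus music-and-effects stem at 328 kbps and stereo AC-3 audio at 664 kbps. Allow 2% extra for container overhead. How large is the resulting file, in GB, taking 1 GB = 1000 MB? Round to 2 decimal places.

8.21 GB

Audio total: 328 + 664 = 992 kbps = 0.992 Mbps.
Total bitrate: 96.55 + 0.992 = 97.542 Mbps.
Stream data: 97.542 Mbps × 660 s = 64377.7 Mb.
With 2% container overhead: ×1.02.
65,665 Mb ÷ 8 = 8,208 MB → 8.208 GB.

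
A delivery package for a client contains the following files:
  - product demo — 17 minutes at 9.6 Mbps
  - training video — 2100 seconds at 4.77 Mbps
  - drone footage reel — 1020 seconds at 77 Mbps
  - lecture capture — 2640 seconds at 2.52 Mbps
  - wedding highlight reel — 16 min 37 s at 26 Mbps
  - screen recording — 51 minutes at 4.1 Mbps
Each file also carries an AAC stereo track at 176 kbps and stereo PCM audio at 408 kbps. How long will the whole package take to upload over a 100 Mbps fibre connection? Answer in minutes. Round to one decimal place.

Audio total: 176 + 408 = 584 kbps = 0.584 Mbps.
product demo: 10.184 Mbps × 1020 s = 10387.7 Mb
training video: 5.354 Mbps × 2100 s = 11243.4 Mb
drone footage reel: 77.584 Mbps × 1020 s = 79135.7 Mb
lecture capture: 3.104 Mbps × 2640 s = 8194.6 Mb
wedding highlight reel: 26.584 Mbps × 997 s = 26504.2 Mb
screen recording: 4.684 Mbps × 3060 s = 14333.0 Mb
Total: 149798.6 Mb = 18724.8 MB.
At 100 Mbps: 149798.6 / 100 = 1498 s ≈ 25 minutes.

25.0 minutes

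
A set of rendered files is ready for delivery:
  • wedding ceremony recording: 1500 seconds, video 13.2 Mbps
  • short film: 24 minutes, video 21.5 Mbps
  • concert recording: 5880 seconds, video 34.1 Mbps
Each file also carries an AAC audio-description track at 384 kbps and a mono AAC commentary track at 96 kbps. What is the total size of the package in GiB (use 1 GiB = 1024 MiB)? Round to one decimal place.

29.7 GiB

Audio total: 384 + 96 = 480 kbps = 0.480 Mbps.
wedding ceremony recording: 13.680 Mbps × 1500 s = 20520.0 Mb
short film: 21.980 Mbps × 1440 s = 31651.2 Mb
concert recording: 34.580 Mbps × 5880 s = 203330.4 Mb
Total: 255501.6 Mb = 31937.7 MB.
= 29.74 GiB.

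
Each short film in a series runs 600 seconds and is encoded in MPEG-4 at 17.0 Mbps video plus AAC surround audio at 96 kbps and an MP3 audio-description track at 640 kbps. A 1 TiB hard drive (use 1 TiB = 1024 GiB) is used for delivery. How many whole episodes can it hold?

Audio total: 96 + 640 = 736 kbps = 0.736 Mbps.
Total bitrate: 17.736 Mbps.
Per item: 17.736 Mbps × 600 s = 10,642 Mb = 1,330 MB.
Capacity: 1 TiB = 8,796,093 Mb; 826.58 items → 826 complete.

826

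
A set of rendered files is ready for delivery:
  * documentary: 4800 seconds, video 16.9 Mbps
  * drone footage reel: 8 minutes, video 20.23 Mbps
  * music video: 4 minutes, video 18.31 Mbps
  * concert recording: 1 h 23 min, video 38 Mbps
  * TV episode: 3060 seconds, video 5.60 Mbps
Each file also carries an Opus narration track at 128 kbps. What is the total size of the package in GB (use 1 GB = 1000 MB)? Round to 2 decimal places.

37.92 GB

Audio: 128 kbps = 0.128 Mbps.
documentary: 17.028 Mbps × 4800 s = 81734.4 Mb
drone footage reel: 20.358 Mbps × 480 s = 9771.8 Mb
music video: 18.438 Mbps × 240 s = 4425.1 Mb
concert recording: 38.128 Mbps × 4980 s = 189877.4 Mb
TV episode: 5.728 Mbps × 3060 s = 17527.7 Mb
Total: 303336.5 Mb = 37917.1 MB.
= 37.92 GB.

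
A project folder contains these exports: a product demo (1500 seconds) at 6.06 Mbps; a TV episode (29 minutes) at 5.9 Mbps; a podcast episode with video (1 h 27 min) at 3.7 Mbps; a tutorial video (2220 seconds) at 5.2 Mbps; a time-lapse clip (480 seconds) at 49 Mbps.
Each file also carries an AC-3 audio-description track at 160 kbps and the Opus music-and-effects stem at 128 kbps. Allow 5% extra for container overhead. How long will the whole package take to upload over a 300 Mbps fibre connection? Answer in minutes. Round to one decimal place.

4.5 minutes

Audio total: 160 + 128 = 288 kbps = 0.288 Mbps.
product demo: 6.348 Mbps × 1500 s × 1.05 = 9998.1 Mb
TV episode: 6.188 Mbps × 1740 s × 1.05 = 11305.5 Mb
podcast episode with video: 3.988 Mbps × 5220 s × 1.05 = 21858.2 Mb
tutorial video: 5.488 Mbps × 2220 s × 1.05 = 12792.5 Mb
time-lapse clip: 49.288 Mbps × 480 s × 1.05 = 24841.2 Mb
Total: 80795.5 Mb = 10099.4 MB.
At 300 Mbps: 80795.5 / 300 = 269 s ≈ 4.49 minutes.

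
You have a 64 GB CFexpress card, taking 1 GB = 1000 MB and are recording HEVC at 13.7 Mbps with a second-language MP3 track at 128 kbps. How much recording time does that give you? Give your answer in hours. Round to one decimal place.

10.3 hours

Audio: 128 kbps = 0.128 Mbps.
Total bitrate: 13.7 + 0.128 = 13.828 Mbps.
Capacity: 64 GB = 512,000 Mb.
Recording time: 512,000 / 13.828 = 37,026 s ≈ 10.3 hours.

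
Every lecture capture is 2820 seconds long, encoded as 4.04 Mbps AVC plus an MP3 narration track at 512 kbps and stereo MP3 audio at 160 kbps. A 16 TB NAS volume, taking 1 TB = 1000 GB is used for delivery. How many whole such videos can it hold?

Audio total: 512 + 160 = 672 kbps = 0.672 Mbps.
Total bitrate: 4.712 Mbps.
Per item: 4.712 Mbps × 2820 s = 13,288 Mb = 1,661 MB.
Capacity: 16 TB = 128,000,000 Mb; 9632.87 items → 9632 complete.

9632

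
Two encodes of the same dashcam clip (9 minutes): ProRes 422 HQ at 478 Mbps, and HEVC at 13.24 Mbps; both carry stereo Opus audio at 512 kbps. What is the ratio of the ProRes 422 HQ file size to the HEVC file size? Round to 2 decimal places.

34.80

9 min = 540 s
Audio: 512 kbps = 0.512 Mbps.
ProRes 422 HQ: 478.512 Mbps × 540 s = 258396.5 Mb = 32.300 GB.
HEVC: 13.752 Mbps × 540 s = 7426.1 Mb = 0.928 GB.
Ratio: 32.300 / 0.928 = 34.796.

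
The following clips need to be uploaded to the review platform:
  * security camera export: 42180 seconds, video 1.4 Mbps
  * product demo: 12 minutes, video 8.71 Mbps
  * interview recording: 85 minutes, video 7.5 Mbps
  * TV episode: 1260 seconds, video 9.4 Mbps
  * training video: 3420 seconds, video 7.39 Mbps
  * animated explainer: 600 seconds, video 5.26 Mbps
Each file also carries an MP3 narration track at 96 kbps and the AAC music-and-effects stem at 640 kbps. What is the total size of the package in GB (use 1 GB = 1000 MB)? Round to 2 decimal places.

Audio total: 96 + 640 = 736 kbps = 0.736 Mbps.
security camera export: 2.136 Mbps × 42180 s = 90096.5 Mb
product demo: 9.446 Mbps × 720 s = 6801.1 Mb
interview recording: 8.236 Mbps × 5100 s = 42003.6 Mb
TV episode: 10.136 Mbps × 1260 s = 12771.4 Mb
training video: 8.126 Mbps × 3420 s = 27790.9 Mb
animated explainer: 5.996 Mbps × 600 s = 3597.6 Mb
Total: 183061.1 Mb = 22882.6 MB.
= 22.88 GB.

22.88 GB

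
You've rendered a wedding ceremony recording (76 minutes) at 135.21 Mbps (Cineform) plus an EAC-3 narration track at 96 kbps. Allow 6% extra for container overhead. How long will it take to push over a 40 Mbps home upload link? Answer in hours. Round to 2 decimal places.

76 min = 4560 s
Audio: 96 kbps = 0.096 Mbps.
Total bitrate: 135.306 Mbps.
File: 135.306 Mbps × 4560 s = 616995.4 Mb.
With 6% container overhead: ×1.06. → 654015.1 Mb.
At 40 Mbps: 654015.1 / 40 = 16350.4 s ≈ 4.54 hours.

4.54 hours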